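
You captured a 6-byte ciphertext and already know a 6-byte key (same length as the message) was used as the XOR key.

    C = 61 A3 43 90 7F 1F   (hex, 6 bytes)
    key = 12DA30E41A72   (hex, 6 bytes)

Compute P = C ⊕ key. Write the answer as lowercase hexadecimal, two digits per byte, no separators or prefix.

73797374656d

byte 0: 61 ⊕ 12 = 73
byte 1: a3 ⊕ da = 79
byte 2: 43 ⊕ 30 = 73
byte 3: 90 ⊕ e4 = 74
byte 4: 7f ⊕ 1a = 65
byte 5: 1f ⊕ 72 = 6d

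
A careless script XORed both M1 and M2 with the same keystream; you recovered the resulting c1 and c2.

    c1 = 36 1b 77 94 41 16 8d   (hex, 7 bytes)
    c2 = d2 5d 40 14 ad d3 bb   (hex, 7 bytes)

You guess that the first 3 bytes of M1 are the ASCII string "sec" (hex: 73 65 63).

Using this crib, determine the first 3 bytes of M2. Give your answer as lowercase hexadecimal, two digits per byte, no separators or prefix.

First, c1 ⊕ c2 = (M1 ⊕ K) ⊕ (M2 ⊕ K) = M1 ⊕ M2, so the key drops out. Then M2 = (M1 ⊕ M2) ⊕ M1 over the first 3 bytes.
byte 0: (36 xor d2) xor 73 = e4 xor 73 = 97
byte 1: (1b xor 5d) xor 65 = 46 xor 65 = 23
byte 2: (77 xor 40) xor 63 = 37 xor 63 = 54

972354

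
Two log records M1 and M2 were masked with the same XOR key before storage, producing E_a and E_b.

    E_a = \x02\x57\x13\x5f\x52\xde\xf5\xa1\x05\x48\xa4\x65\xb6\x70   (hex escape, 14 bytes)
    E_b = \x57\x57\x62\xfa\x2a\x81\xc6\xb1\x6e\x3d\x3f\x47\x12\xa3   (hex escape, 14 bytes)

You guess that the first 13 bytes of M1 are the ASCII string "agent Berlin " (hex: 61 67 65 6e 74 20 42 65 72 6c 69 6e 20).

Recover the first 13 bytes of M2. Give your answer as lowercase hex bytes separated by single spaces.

34 67 14 cb 0c 7f 71 75 19 19 f2 4c 84

First, E_a ⊕ E_b = (M1 ⊕ K) ⊕ (M2 ⊕ K) = M1 ⊕ M2, so the key drops out. Then M2 = (M1 ⊕ M2) ⊕ M1 over the first 13 bytes.
byte 0: (02 ^ 57) ^ 61 = 55 ^ 61 = 34
byte 1: (57 ^ 57) ^ 67 = 00 ^ 67 = 67
byte 2: (13 ^ 62) ^ 65 = 71 ^ 65 = 14
byte 3: (5f ^ fa) ^ 6e = a5 ^ 6e = cb
byte 4: (52 ^ 2a) ^ 74 = 78 ^ 74 = 0c
byte 5: (de ^ 81) ^ 20 = 5f ^ 20 = 7f
byte 6: (f5 ^ c6) ^ 42 = 33 ^ 42 = 71
byte 7: (a1 ^ b1) ^ 65 = 10 ^ 65 = 75
byte 8: (05 ^ 6e) ^ 72 = 6b ^ 72 = 19
byte 9: (48 ^ 3d) ^ 6c = 75 ^ 6c = 19
byte 10: (a4 ^ 3f) ^ 69 = 9b ^ 69 = f2
byte 11: (65 ^ 47) ^ 6e = 22 ^ 6e = 4c
byte 12: (b6 ^ 12) ^ 20 = a4 ^ 20 = 84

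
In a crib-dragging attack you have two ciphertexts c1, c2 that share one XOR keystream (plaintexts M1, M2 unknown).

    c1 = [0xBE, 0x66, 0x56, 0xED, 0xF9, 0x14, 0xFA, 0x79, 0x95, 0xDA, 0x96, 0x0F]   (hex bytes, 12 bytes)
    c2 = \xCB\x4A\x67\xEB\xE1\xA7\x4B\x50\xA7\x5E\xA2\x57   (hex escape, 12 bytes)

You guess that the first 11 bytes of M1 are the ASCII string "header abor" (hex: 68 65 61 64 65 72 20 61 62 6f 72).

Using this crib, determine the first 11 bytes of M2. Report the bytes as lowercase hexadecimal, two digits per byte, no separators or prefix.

First, c1 ⊕ c2 = (M1 ⊕ K) ⊕ (M2 ⊕ K) = M1 ⊕ M2, so the key drops out. Then M2 = (M1 ⊕ M2) ⊕ M1 over the first 11 bytes.
byte 0: (be ⊕ cb) ⊕ 68 = 75 ⊕ 68 = 1d
byte 1: (66 ⊕ 4a) ⊕ 65 = 2c ⊕ 65 = 49
byte 2: (56 ⊕ 67) ⊕ 61 = 31 ⊕ 61 = 50
byte 3: (ed ⊕ eb) ⊕ 64 = 06 ⊕ 64 = 62
byte 4: (f9 ⊕ e1) ⊕ 65 = 18 ⊕ 65 = 7d
byte 5: (14 ⊕ a7) ⊕ 72 = b3 ⊕ 72 = c1
byte 6: (fa ⊕ 4b) ⊕ 20 = b1 ⊕ 20 = 91
byte 7: (79 ⊕ 50) ⊕ 61 = 29 ⊕ 61 = 48
byte 8: (95 ⊕ a7) ⊕ 62 = 32 ⊕ 62 = 50
byte 9: (da ⊕ 5e) ⊕ 6f = 84 ⊕ 6f = eb
byte 10: (96 ⊕ a2) ⊕ 72 = 34 ⊕ 72 = 46

1d4950627dc1914850eb46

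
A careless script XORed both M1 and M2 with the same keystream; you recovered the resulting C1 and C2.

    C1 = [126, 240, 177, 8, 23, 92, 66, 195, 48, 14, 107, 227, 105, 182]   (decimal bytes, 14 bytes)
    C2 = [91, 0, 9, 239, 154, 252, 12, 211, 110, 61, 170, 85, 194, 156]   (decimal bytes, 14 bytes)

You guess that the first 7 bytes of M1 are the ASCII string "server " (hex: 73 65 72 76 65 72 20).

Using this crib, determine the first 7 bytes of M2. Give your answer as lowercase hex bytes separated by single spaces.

First, C1 ⊕ C2 = (M1 ⊕ K) ⊕ (M2 ⊕ K) = M1 ⊕ M2, so the key drops out. Then M2 = (M1 ⊕ M2) ⊕ M1 over the first 7 bytes.
byte 0: (7e XOR 5b) XOR 73 = 25 XOR 73 = 56
byte 1: (f0 XOR 00) XOR 65 = f0 XOR 65 = 95
byte 2: (b1 XOR 09) XOR 72 = b8 XOR 72 = ca
byte 3: (08 XOR ef) XOR 76 = e7 XOR 76 = 91
byte 4: (17 XOR 9a) XOR 65 = 8d XOR 65 = e8
byte 5: (5c XOR fc) XOR 72 = a0 XOR 72 = d2
byte 6: (42 XOR 0c) XOR 20 = 4e XOR 20 = 6e

56 95 ca 91 e8 d2 6e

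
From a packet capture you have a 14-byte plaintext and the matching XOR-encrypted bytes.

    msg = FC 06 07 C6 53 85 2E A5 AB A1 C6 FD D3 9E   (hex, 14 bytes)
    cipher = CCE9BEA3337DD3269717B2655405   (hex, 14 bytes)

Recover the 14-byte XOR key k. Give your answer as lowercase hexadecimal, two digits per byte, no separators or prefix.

Since cipher = msg ⊕ k, XORing both sides with msg gives k = msg ⊕ cipher.
fc XOR cc = 30
06 XOR e9 = ef
07 XOR be = b9
c6 XOR a3 = 65
53 XOR 33 = 60
85 XOR 7d = f8
2e XOR d3 = fd
a5 XOR 26 = 83
ab XOR 97 = 3c
a1 XOR 17 = b6
c6 XOR b2 = 74
fd XOR 65 = 98
d3 XOR 54 = 87
9e XOR 05 = 9b

30efb96560f8fd833cb67498879b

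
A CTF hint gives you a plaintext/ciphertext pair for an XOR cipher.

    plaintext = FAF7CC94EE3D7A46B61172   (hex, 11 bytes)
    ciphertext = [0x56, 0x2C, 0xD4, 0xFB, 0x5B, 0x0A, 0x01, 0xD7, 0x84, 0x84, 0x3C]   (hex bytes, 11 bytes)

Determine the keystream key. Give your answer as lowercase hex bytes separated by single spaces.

ac db 18 6f b5 37 7b 91 32 95 4e

Since ciphertext = plaintext ⊕ key, XORing both sides with plaintext gives key = plaintext ⊕ ciphertext.
byte 0: 250 xor  86 = 172
byte 1: 247 xor  44 = 219
byte 2: 204 xor 212 =  24
byte 3: 148 xor 251 = 111
byte 4: 238 xor  91 = 181
byte 5:  61 xor  10 =  55
byte 6: 122 xor   1 = 123
byte 7:  70 xor 215 = 145
byte 8: 182 xor 132 =  50
byte 9:  17 xor 132 = 149
byte 10: 114 xor  60 =  78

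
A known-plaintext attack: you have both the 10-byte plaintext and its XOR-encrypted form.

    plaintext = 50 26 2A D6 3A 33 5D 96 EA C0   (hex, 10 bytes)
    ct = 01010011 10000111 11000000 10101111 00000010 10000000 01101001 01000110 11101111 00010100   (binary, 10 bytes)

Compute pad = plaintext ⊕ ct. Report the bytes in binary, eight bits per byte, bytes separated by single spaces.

00000011 10100001 11101010 01111001 00111000 10110011 00110100 11010000 00000101 11010100

Since ct = plaintext ⊕ pad, XORing both sides with plaintext gives pad = plaintext ⊕ ct.
01010000 ⊕ 01010011 = 00000011
00100110 ⊕ 10000111 = 10100001
00101010 ⊕ 11000000 = 11101010
11010110 ⊕ 10101111 = 01111001
00111010 ⊕ 00000010 = 00111000
00110011 ⊕ 10000000 = 10110011
01011101 ⊕ 01101001 = 00110100
10010110 ⊕ 01000110 = 11010000
11101010 ⊕ 11101111 = 00000101
11000000 ⊕ 00010100 = 11010100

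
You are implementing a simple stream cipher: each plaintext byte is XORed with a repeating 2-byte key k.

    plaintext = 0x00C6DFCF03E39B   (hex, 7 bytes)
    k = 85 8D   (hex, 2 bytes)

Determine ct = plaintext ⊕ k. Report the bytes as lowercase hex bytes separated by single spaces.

85 4b 5a 42 86 6e 1e

The 2-byte key repeats, so the effective keystream is 85 8d 85 8d 85 8d 85.
byte 0: 00 ^ 85 = 85
byte 1: c6 ^ 8d = 4b
byte 2: df ^ 85 = 5a
byte 3: cf ^ 8d = 42
byte 4: 03 ^ 85 = 86
byte 5: e3 ^ 8d = 6e
byte 6: 9b ^ 85 = 1e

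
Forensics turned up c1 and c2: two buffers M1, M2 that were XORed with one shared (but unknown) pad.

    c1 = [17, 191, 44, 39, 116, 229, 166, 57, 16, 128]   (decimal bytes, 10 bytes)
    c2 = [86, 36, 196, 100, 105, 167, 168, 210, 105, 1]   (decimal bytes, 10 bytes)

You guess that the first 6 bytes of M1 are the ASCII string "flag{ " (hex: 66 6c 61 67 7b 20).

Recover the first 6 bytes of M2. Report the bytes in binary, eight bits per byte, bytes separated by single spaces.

00100001 11110111 10001001 00100100 01100110 01100010

First, c1 ⊕ c2 = (M1 ⊕ K) ⊕ (M2 ⊕ K) = M1 ⊕ M2, so the key drops out. Then M2 = (M1 ⊕ M2) ⊕ M1 over the first 6 bytes.
byte 0: (11 ^ 56) ^ 66 = 47 ^ 66 = 21
byte 1: (bf ^ 24) ^ 6c = 9b ^ 6c = f7
byte 2: (2c ^ c4) ^ 61 = e8 ^ 61 = 89
byte 3: (27 ^ 64) ^ 67 = 43 ^ 67 = 24
byte 4: (74 ^ 69) ^ 7b = 1d ^ 7b = 66
byte 5: (e5 ^ a7) ^ 20 = 42 ^ 20 = 62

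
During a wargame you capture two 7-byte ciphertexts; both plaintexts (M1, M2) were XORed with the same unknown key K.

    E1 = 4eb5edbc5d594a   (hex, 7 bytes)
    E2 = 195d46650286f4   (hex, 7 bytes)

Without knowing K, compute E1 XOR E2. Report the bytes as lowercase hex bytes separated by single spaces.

57 e8 ab d9 5f df be

E1 ⊕ E2 = (M1 ⊕ K) ⊕ (M2 ⊕ K) = M1 ⊕ M2 — the shared key cancels under XOR.
4e ^ 19 = 57
b5 ^ 5d = e8
ed ^ 46 = ab
bc ^ 65 = d9
5d ^ 02 = 5f
59 ^ 86 = df
4a ^ f4 = be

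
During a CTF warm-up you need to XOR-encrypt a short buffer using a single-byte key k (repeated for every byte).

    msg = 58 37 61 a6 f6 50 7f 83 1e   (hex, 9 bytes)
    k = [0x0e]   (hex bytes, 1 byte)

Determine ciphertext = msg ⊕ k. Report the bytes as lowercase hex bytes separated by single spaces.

56 39 6f a8 f8 5e 71 8d 10

The 1-byte key repeats, so the effective keystream is 0e 0e 0e 0e 0e 0e 0e 0e 0e.
byte 0:  88 XOR  14 =  86
byte 1:  55 XOR  14 =  57
byte 2:  97 XOR  14 = 111
byte 3: 166 XOR  14 = 168
byte 4: 246 XOR  14 = 248
byte 5:  80 XOR  14 =  94
byte 6: 127 XOR  14 = 113
byte 7: 131 XOR  14 = 141
byte 8:  30 XOR  14 =  16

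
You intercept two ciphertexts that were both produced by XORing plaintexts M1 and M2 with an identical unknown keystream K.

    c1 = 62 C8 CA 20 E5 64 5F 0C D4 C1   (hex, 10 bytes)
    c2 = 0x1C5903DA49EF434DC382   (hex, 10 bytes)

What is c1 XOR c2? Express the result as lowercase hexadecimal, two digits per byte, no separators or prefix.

c1 ⊕ c2 = (M1 ⊕ K) ⊕ (M2 ⊕ K) = M1 ⊕ M2 — the shared key cancels under XOR.
01100010 XOR 00011100 = 01111110
11001000 XOR 01011001 = 10010001
11001010 XOR 00000011 = 11001001
00100000 XOR 11011010 = 11111010
11100101 XOR 01001001 = 10101100
01100100 XOR 11101111 = 10001011
01011111 XOR 01000011 = 00011100
00001100 XOR 01001101 = 01000001
11010100 XOR 11000011 = 00010111
11000001 XOR 10000010 = 01000011

7e91c9faac8b1c411743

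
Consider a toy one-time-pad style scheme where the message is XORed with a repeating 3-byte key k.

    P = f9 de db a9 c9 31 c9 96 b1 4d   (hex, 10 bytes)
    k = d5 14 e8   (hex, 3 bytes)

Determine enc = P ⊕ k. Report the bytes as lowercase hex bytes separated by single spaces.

The 3-byte key repeats, so the effective keystream is d5 14 e8 d5 14 e8 d5 14 e8 d5.
byte 0: f9 XOR d5 = 2c
byte 1: de XOR 14 = ca
byte 2: db XOR e8 = 33
byte 3: a9 XOR d5 = 7c
byte 4: c9 XOR 14 = dd
byte 5: 31 XOR e8 = d9
byte 6: c9 XOR d5 = 1c
byte 7: 96 XOR 14 = 82
byte 8: b1 XOR e8 = 59
byte 9: 4d XOR d5 = 98

2c ca 33 7c dd d9 1c 82 59 98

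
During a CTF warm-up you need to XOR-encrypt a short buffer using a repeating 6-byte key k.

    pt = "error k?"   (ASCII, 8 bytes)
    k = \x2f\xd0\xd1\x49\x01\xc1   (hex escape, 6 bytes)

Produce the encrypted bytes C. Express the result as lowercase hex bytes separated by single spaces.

The 6-byte key repeats, so the effective keystream is 2f d0 d1 49 01 c1 2f d0.
byte 0: 01100101 XOR 00101111 = 01001010
byte 1: 01110010 XOR 11010000 = 10100010
byte 2: 01110010 XOR 11010001 = 10100011
byte 3: 01101111 XOR 01001001 = 00100110
byte 4: 01110010 XOR 00000001 = 01110011
byte 5: 00100000 XOR 11000001 = 11100001
byte 6: 01101011 XOR 00101111 = 01000100
byte 7: 00111111 XOR 11010000 = 11101111

4a a2 a3 26 73 e1 44 ef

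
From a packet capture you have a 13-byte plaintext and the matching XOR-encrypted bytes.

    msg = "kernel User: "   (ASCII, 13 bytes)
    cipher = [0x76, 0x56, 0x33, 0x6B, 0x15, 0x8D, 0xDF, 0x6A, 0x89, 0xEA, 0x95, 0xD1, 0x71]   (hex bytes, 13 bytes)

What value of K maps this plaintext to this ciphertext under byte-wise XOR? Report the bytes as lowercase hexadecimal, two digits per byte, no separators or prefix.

Since cipher = msg ⊕ K, XORing both sides with msg gives K = msg ⊕ cipher.
107 ^ 118 =  29
101 ^  86 =  51
114 ^  51 =  65
110 ^ 107 =   5
101 ^  21 = 112
108 ^ 141 = 225
 32 ^ 223 = 255
 85 ^ 106 =  63
115 ^ 137 = 250
101 ^ 234 = 143
114 ^ 149 = 231
 58 ^ 209 = 235
 32 ^ 113 =  81

1d33410570e1ff3ffa8fe7eb51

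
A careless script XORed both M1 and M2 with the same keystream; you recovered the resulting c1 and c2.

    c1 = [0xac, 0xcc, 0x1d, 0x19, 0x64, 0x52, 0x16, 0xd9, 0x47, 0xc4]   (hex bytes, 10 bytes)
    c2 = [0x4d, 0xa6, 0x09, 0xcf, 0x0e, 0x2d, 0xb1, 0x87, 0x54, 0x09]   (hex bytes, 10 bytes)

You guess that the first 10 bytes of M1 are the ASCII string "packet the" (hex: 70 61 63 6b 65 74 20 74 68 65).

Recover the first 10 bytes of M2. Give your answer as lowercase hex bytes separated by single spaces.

91 0b 77 bd 0f 0b 87 2a 7b a8

First, c1 ⊕ c2 = (M1 ⊕ K) ⊕ (M2 ⊕ K) = M1 ⊕ M2, so the key drops out. Then M2 = (M1 ⊕ M2) ⊕ M1 over the first 10 bytes.
byte 0: (ac XOR 4d) XOR 70 = e1 XOR 70 = 91
byte 1: (cc XOR a6) XOR 61 = 6a XOR 61 = 0b
byte 2: (1d XOR 09) XOR 63 = 14 XOR 63 = 77
byte 3: (19 XOR cf) XOR 6b = d6 XOR 6b = bd
byte 4: (64 XOR 0e) XOR 65 = 6a XOR 65 = 0f
byte 5: (52 XOR 2d) XOR 74 = 7f XOR 74 = 0b
byte 6: (16 XOR b1) XOR 20 = a7 XOR 20 = 87
byte 7: (d9 XOR 87) XOR 74 = 5e XOR 74 = 2a
byte 8: (47 XOR 54) XOR 68 = 13 XOR 68 = 7b
byte 9: (c4 XOR 09) XOR 65 = cd XOR 65 = a8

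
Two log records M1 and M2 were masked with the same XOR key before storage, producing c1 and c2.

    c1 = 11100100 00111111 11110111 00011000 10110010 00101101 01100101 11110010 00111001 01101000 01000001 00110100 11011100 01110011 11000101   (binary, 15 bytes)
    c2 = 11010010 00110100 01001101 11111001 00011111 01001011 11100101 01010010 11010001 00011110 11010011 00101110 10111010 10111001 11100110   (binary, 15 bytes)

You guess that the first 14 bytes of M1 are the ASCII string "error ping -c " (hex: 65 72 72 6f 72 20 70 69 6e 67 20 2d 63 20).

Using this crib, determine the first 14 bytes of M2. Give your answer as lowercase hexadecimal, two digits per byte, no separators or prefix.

5379c88edf46f0c98611b23705ea

First, c1 ⊕ c2 = (M1 ⊕ K) ⊕ (M2 ⊕ K) = M1 ⊕ M2, so the key drops out. Then M2 = (M1 ⊕ M2) ⊕ M1 over the first 14 bytes.
byte 0: (e4 XOR d2) XOR 65 = 36 XOR 65 = 53
byte 1: (3f XOR 34) XOR 72 = 0b XOR 72 = 79
byte 2: (f7 XOR 4d) XOR 72 = ba XOR 72 = c8
byte 3: (18 XOR f9) XOR 6f = e1 XOR 6f = 8e
byte 4: (b2 XOR 1f) XOR 72 = ad XOR 72 = df
byte 5: (2d XOR 4b) XOR 20 = 66 XOR 20 = 46
byte 6: (65 XOR e5) XOR 70 = 80 XOR 70 = f0
byte 7: (f2 XOR 52) XOR 69 = a0 XOR 69 = c9
byte 8: (39 XOR d1) XOR 6e = e8 XOR 6e = 86
byte 9: (68 XOR 1e) XOR 67 = 76 XOR 67 = 11
byte 10: (41 XOR d3) XOR 20 = 92 XOR 20 = b2
byte 11: (34 XOR 2e) XOR 2d = 1a XOR 2d = 37
byte 12: (dc XOR ba) XOR 63 = 66 XOR 63 = 05
byte 13: (73 XOR b9) XOR 20 = ca XOR 20 = ea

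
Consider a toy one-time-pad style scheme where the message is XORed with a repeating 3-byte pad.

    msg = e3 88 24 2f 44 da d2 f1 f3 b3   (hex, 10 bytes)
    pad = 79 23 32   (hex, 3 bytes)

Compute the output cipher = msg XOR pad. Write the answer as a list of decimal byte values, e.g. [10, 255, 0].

The 3-byte key repeats, so the effective keystream is 79 23 32 79 23 32 79 23 32 79.
byte 0: e3 ⊕ 79 = 9a
byte 1: 88 ⊕ 23 = ab
byte 2: 24 ⊕ 32 = 16
byte 3: 2f ⊕ 79 = 56
byte 4: 44 ⊕ 23 = 67
byte 5: da ⊕ 32 = e8
byte 6: d2 ⊕ 79 = ab
byte 7: f1 ⊕ 23 = d2
byte 8: f3 ⊕ 32 = c1
byte 9: b3 ⊕ 79 = ca

[154, 171, 22, 86, 103, 232, 171, 210, 193, 202]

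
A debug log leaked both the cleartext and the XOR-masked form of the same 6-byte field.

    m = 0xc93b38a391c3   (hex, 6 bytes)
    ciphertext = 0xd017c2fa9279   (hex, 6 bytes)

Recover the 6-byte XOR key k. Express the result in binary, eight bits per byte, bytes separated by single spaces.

00011001 00101100 11111010 01011001 00000011 10111010

Since ciphertext = m ⊕ k, XORing both sides with m gives k = m ⊕ ciphertext.
c9 ⊕ d0 = 19
3b ⊕ 17 = 2c
38 ⊕ c2 = fa
a3 ⊕ fa = 59
91 ⊕ 92 = 03
c3 ⊕ 79 = ba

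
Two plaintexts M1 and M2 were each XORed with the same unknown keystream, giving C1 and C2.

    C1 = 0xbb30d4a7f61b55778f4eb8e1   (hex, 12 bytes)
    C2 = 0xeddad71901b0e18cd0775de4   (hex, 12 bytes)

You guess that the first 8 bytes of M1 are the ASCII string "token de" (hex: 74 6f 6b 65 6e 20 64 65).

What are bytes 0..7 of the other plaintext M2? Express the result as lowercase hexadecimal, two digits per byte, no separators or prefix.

First, C1 ⊕ C2 = (M1 ⊕ K) ⊕ (M2 ⊕ K) = M1 ⊕ M2, so the key drops out. Then M2 = (M1 ⊕ M2) ⊕ M1 over the first 8 bytes.
byte 0: (bb XOR ed) XOR 74 = 56 XOR 74 = 22
byte 1: (30 XOR da) XOR 6f = ea XOR 6f = 85
byte 2: (d4 XOR d7) XOR 6b = 03 XOR 6b = 68
byte 3: (a7 XOR 19) XOR 65 = be XOR 65 = db
byte 4: (f6 XOR 01) XOR 6e = f7 XOR 6e = 99
byte 5: (1b XOR b0) XOR 20 = ab XOR 20 = 8b
byte 6: (55 XOR e1) XOR 64 = b4 XOR 64 = d0
byte 7: (77 XOR 8c) XOR 65 = fb XOR 65 = 9e

228568db998bd09e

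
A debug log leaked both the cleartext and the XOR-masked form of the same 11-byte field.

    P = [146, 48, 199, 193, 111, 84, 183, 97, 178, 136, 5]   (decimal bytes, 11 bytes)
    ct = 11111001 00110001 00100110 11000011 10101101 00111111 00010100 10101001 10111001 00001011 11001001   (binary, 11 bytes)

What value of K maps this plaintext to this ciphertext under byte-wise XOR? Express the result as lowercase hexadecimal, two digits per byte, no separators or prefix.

6b01e102c26ba3c80b83cc

Since ct = P ⊕ K, XORing both sides with P gives K = P ⊕ ct.
92 ^ f9 = 6b
30 ^ 31 = 01
c7 ^ 26 = e1
c1 ^ c3 = 02
6f ^ ad = c2
54 ^ 3f = 6b
b7 ^ 14 = a3
61 ^ a9 = c8
b2 ^ b9 = 0b
88 ^ 0b = 83
05 ^ c9 = cc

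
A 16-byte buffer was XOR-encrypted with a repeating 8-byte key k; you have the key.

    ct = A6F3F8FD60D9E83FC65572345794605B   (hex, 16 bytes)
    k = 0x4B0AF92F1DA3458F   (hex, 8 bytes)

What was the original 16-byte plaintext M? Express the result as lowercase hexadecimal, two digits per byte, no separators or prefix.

The 8-byte key repeats, so the effective keystream is 4b 0a f9 2f 1d a3 45 8f 4b 0a f9 2f 1d a3 45 8f.
byte 0: 10100110 XOR 01001011 = 11101101
byte 1: 11110011 XOR 00001010 = 11111001
byte 2: 11111000 XOR 11111001 = 00000001
byte 3: 11111101 XOR 00101111 = 11010010
byte 4: 01100000 XOR 00011101 = 01111101
byte 5: 11011001 XOR 10100011 = 01111010
byte 6: 11101000 XOR 01000101 = 10101101
byte 7: 00111111 XOR 10001111 = 10110000
byte 8: 11000110 XOR 01001011 = 10001101
byte 9: 01010101 XOR 00001010 = 01011111
byte 10: 01110010 XOR 11111001 = 10001011
byte 11: 00110100 XOR 00101111 = 00011011
byte 12: 01010111 XOR 00011101 = 01001010
byte 13: 10010100 XOR 10100011 = 00110111
byte 14: 01100000 XOR 01000101 = 00100101
byte 15: 01011011 XOR 10001111 = 11010100

edf901d27d7aadb08d5f8b1b4a3725d4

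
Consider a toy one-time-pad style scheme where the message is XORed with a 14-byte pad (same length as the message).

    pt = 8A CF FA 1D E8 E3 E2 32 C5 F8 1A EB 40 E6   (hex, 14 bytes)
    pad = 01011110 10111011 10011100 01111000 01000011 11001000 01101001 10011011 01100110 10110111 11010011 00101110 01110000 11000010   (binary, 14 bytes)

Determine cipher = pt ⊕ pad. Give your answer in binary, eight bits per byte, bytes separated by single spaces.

XOR is its own inverse, so applying the key byte-wise gives the result directly.
8a ⊕ 5e = d4
cf ⊕ bb = 74
fa ⊕ 9c = 66
1d ⊕ 78 = 65
e8 ⊕ 43 = ab
e3 ⊕ c8 = 2b
e2 ⊕ 69 = 8b
32 ⊕ 9b = a9
c5 ⊕ 66 = a3
f8 ⊕ b7 = 4f
1a ⊕ d3 = c9
eb ⊕ 2e = c5
40 ⊕ 70 = 30
e6 ⊕ c2 = 24

11010100 01110100 01100110 01100101 10101011 00101011 10001011 10101001 10100011 01001111 11001001 11000101 00110000 00100100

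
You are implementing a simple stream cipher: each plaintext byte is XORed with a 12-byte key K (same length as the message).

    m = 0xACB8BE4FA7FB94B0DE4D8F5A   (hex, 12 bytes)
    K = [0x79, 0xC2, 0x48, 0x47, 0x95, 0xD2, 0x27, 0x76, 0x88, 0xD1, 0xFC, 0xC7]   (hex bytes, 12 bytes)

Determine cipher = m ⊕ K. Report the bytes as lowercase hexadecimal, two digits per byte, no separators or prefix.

d57af6083229b3c6569c739d

10101100 XOR 01111001 = 11010101
10111000 XOR 11000010 = 01111010
10111110 XOR 01001000 = 11110110
01001111 XOR 01000111 = 00001000
10100111 XOR 10010101 = 00110010
11111011 XOR 11010010 = 00101001
10010100 XOR 00100111 = 10110011
10110000 XOR 01110110 = 11000110
11011110 XOR 10001000 = 01010110
01001101 XOR 11010001 = 10011100
10001111 XOR 11111100 = 01110011
01011010 XOR 11000111 = 10011101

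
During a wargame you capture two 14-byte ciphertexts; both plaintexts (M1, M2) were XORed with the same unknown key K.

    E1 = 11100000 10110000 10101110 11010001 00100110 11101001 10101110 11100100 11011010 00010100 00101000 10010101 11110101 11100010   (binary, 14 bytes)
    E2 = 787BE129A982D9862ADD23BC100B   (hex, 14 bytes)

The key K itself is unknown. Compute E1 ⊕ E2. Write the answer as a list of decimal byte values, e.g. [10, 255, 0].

[152, 203, 79, 248, 143, 107, 119, 98, 240, 201, 11, 41, 229, 233]

E1 ⊕ E2 = (M1 ⊕ K) ⊕ (M2 ⊕ K) = M1 ⊕ M2 — the shared key cancels under XOR.
byte 0: e0 XOR 78 = 98
byte 1: b0 XOR 7b = cb
byte 2: ae XOR e1 = 4f
byte 3: d1 XOR 29 = f8
byte 4: 26 XOR a9 = 8f
byte 5: e9 XOR 82 = 6b
byte 6: ae XOR d9 = 77
byte 7: e4 XOR 86 = 62
byte 8: da XOR 2a = f0
byte 9: 14 XOR dd = c9
byte 10: 28 XOR 23 = 0b
byte 11: 95 XOR bc = 29
byte 12: f5 XOR 10 = e5
byte 13: e2 XOR 0b = e9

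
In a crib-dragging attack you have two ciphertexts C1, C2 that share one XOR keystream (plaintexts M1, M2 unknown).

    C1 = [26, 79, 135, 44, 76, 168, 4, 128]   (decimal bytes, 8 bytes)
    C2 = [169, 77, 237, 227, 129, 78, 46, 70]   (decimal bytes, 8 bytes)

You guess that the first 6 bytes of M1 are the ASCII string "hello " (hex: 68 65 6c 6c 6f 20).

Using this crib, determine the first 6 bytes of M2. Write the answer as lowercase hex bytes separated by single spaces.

db 67 06 a3 a2 c6

First, C1 ⊕ C2 = (M1 ⊕ K) ⊕ (M2 ⊕ K) = M1 ⊕ M2, so the key drops out. Then M2 = (M1 ⊕ M2) ⊕ M1 over the first 6 bytes.
byte 0: (1a XOR a9) XOR 68 = b3 XOR 68 = db
byte 1: (4f XOR 4d) XOR 65 = 02 XOR 65 = 67
byte 2: (87 XOR ed) XOR 6c = 6a XOR 6c = 06
byte 3: (2c XOR e3) XOR 6c = cf XOR 6c = a3
byte 4: (4c XOR 81) XOR 6f = cd XOR 6f = a2
byte 5: (a8 XOR 4e) XOR 20 = e6 XOR 20 = c6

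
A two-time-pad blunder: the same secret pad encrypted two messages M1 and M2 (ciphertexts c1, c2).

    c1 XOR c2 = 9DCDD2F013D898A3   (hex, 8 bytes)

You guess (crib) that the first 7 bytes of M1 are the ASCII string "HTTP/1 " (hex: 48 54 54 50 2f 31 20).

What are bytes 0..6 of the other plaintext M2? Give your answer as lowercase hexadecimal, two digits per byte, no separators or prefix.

Since c1 ⊕ c2 = M1 ⊕ M2, XORing with the guessed M1 bytes yields the corresponding M2 bytes: M2 = (c1 ⊕ c2) ⊕ M1.
9d xor 48 = d5
cd xor 54 = 99
d2 xor 54 = 86
f0 xor 50 = a0
13 xor 2f = 3c
d8 xor 31 = e9
98 xor 20 = b8

d59986a03ce9b8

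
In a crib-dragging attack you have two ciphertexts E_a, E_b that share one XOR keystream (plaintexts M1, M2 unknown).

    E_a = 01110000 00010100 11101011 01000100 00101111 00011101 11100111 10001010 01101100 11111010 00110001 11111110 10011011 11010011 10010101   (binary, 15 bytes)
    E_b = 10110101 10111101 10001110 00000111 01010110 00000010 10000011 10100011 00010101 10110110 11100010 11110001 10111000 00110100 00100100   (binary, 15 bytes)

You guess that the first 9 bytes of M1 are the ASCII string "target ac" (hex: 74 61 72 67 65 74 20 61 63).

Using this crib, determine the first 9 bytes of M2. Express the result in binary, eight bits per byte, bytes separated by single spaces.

First, E_a ⊕ E_b = (M1 ⊕ K) ⊕ (M2 ⊕ K) = M1 ⊕ M2, so the key drops out. Then M2 = (M1 ⊕ M2) ⊕ M1 over the first 9 bytes.
byte 0: (70 XOR b5) XOR 74 = c5 XOR 74 = b1
byte 1: (14 XOR bd) XOR 61 = a9 XOR 61 = c8
byte 2: (eb XOR 8e) XOR 72 = 65 XOR 72 = 17
byte 3: (44 XOR 07) XOR 67 = 43 XOR 67 = 24
byte 4: (2f XOR 56) XOR 65 = 79 XOR 65 = 1c
byte 5: (1d XOR 02) XOR 74 = 1f XOR 74 = 6b
byte 6: (e7 XOR 83) XOR 20 = 64 XOR 20 = 44
byte 7: (8a XOR a3) XOR 61 = 29 XOR 61 = 48
byte 8: (6c XOR 15) XOR 63 = 79 XOR 63 = 1a

10110001 11001000 00010111 00100100 00011100 01101011 01000100 01001000 00011010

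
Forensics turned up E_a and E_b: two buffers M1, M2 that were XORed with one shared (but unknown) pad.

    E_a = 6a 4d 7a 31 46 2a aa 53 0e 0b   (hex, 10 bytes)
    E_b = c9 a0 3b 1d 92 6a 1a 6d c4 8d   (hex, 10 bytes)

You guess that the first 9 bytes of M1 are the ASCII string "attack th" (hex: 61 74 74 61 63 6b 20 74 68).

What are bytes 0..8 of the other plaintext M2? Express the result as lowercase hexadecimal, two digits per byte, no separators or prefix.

First, E_a ⊕ E_b = (M1 ⊕ K) ⊕ (M2 ⊕ K) = M1 ⊕ M2, so the key drops out. Then M2 = (M1 ⊕ M2) ⊕ M1 over the first 9 bytes.
byte 0: (6a XOR c9) XOR 61 = a3 XOR 61 = c2
byte 1: (4d XOR a0) XOR 74 = ed XOR 74 = 99
byte 2: (7a XOR 3b) XOR 74 = 41 XOR 74 = 35
byte 3: (31 XOR 1d) XOR 61 = 2c XOR 61 = 4d
byte 4: (46 XOR 92) XOR 63 = d4 XOR 63 = b7
byte 5: (2a XOR 6a) XOR 6b = 40 XOR 6b = 2b
byte 6: (aa XOR 1a) XOR 20 = b0 XOR 20 = 90
byte 7: (53 XOR 6d) XOR 74 = 3e XOR 74 = 4a
byte 8: (0e XOR c4) XOR 68 = ca XOR 68 = a2

c299354db72b904aa2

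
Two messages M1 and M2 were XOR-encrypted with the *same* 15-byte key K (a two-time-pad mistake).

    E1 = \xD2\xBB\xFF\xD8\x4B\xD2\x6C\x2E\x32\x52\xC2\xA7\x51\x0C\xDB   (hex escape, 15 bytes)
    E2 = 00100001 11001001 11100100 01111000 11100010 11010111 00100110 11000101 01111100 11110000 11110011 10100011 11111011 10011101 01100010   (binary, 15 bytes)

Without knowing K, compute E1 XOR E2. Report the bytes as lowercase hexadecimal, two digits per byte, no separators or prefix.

E1 ⊕ E2 = (M1 ⊕ K) ⊕ (M2 ⊕ K) = M1 ⊕ M2 — the shared key cancels under XOR.
d2 XOR 21 = f3
bb XOR c9 = 72
ff XOR e4 = 1b
d8 XOR 78 = a0
4b XOR e2 = a9
d2 XOR d7 = 05
6c XOR 26 = 4a
2e XOR c5 = eb
32 XOR 7c = 4e
52 XOR f0 = a2
c2 XOR f3 = 31
a7 XOR a3 = 04
51 XOR fb = aa
0c XOR 9d = 91
db XOR 62 = b9

f3721ba0a9054aeb4ea23104aa91b9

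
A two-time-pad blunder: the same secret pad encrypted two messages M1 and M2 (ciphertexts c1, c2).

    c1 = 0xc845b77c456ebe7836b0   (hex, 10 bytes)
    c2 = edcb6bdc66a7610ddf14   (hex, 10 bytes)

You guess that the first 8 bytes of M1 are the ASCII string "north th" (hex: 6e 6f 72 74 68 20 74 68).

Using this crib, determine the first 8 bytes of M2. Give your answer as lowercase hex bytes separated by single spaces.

4b e1 ae d4 4b e9 ab 1d

First, c1 ⊕ c2 = (M1 ⊕ K) ⊕ (M2 ⊕ K) = M1 ⊕ M2, so the key drops out. Then M2 = (M1 ⊕ M2) ⊕ M1 over the first 8 bytes.
byte 0: (c8 ⊕ ed) ⊕ 6e = 25 ⊕ 6e = 4b
byte 1: (45 ⊕ cb) ⊕ 6f = 8e ⊕ 6f = e1
byte 2: (b7 ⊕ 6b) ⊕ 72 = dc ⊕ 72 = ae
byte 3: (7c ⊕ dc) ⊕ 74 = a0 ⊕ 74 = d4
byte 4: (45 ⊕ 66) ⊕ 68 = 23 ⊕ 68 = 4b
byte 5: (6e ⊕ a7) ⊕ 20 = c9 ⊕ 20 = e9
byte 6: (be ⊕ 61) ⊕ 74 = df ⊕ 74 = ab
byte 7: (78 ⊕ 0d) ⊕ 68 = 75 ⊕ 68 = 1d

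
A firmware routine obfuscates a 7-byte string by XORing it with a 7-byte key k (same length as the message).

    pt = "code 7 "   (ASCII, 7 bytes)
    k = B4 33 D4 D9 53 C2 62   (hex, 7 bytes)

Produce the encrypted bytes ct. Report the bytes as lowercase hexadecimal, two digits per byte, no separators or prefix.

63 XOR b4 = d7
6f XOR 33 = 5c
64 XOR d4 = b0
65 XOR d9 = bc
20 XOR 53 = 73
37 XOR c2 = f5
20 XOR 62 = 42

d75cb0bc73f542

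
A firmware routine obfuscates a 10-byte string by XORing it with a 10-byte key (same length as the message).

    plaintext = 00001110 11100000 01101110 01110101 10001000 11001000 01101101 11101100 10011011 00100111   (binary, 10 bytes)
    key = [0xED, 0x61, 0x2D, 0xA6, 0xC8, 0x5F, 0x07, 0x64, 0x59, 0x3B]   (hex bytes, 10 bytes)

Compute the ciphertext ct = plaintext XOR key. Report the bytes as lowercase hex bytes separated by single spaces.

byte 0: 0e XOR ed = e3
byte 1: e0 XOR 61 = 81
byte 2: 6e XOR 2d = 43
byte 3: 75 XOR a6 = d3
byte 4: 88 XOR c8 = 40
byte 5: c8 XOR 5f = 97
byte 6: 6d XOR 07 = 6a
byte 7: ec XOR 64 = 88
byte 8: 9b XOR 59 = c2
byte 9: 27 XOR 3b = 1c

e3 81 43 d3 40 97 6a 88 c2 1c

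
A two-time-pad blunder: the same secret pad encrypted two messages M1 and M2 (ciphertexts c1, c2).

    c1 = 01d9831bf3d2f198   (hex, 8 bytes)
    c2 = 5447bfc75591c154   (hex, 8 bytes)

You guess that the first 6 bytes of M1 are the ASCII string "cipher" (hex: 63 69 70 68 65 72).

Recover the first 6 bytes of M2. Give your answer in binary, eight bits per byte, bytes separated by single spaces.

00110110 11110111 01001100 10110100 11000011 00110001

First, c1 ⊕ c2 = (M1 ⊕ K) ⊕ (M2 ⊕ K) = M1 ⊕ M2, so the key drops out. Then M2 = (M1 ⊕ M2) ⊕ M1 over the first 6 bytes.
byte 0: (01 ^ 54) ^ 63 = 55 ^ 63 = 36
byte 1: (d9 ^ 47) ^ 69 = 9e ^ 69 = f7
byte 2: (83 ^ bf) ^ 70 = 3c ^ 70 = 4c
byte 3: (1b ^ c7) ^ 68 = dc ^ 68 = b4
byte 4: (f3 ^ 55) ^ 65 = a6 ^ 65 = c3
byte 5: (d2 ^ 91) ^ 72 = 43 ^ 72 = 31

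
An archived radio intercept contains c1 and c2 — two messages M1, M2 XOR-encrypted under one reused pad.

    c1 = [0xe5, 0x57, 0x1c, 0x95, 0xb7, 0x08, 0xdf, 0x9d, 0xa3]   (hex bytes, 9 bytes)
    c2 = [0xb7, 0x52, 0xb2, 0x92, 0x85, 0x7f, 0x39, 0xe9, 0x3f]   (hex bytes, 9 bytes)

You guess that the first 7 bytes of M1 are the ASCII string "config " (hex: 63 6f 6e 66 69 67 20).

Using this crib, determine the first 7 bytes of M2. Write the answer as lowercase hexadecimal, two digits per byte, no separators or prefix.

316ac0615b10c6

First, c1 ⊕ c2 = (M1 ⊕ K) ⊕ (M2 ⊕ K) = M1 ⊕ M2, so the key drops out. Then M2 = (M1 ⊕ M2) ⊕ M1 over the first 7 bytes.
byte 0: (e5 xor b7) xor 63 = 52 xor 63 = 31
byte 1: (57 xor 52) xor 6f = 05 xor 6f = 6a
byte 2: (1c xor b2) xor 6e = ae xor 6e = c0
byte 3: (95 xor 92) xor 66 = 07 xor 66 = 61
byte 4: (b7 xor 85) xor 69 = 32 xor 69 = 5b
byte 5: (08 xor 7f) xor 67 = 77 xor 67 = 10
byte 6: (df xor 39) xor 20 = e6 xor 20 = c6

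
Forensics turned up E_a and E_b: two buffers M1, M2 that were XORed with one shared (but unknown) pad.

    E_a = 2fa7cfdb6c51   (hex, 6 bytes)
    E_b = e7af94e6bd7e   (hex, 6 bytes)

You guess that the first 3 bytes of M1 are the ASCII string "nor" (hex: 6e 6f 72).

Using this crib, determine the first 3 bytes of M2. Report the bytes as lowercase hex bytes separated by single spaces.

First, E_a ⊕ E_b = (M1 ⊕ K) ⊕ (M2 ⊕ K) = M1 ⊕ M2, so the key drops out. Then M2 = (M1 ⊕ M2) ⊕ M1 over the first 3 bytes.
byte 0: (2f xor e7) xor 6e = c8 xor 6e = a6
byte 1: (a7 xor af) xor 6f = 08 xor 6f = 67
byte 2: (cf xor 94) xor 72 = 5b xor 72 = 29

a6 67 29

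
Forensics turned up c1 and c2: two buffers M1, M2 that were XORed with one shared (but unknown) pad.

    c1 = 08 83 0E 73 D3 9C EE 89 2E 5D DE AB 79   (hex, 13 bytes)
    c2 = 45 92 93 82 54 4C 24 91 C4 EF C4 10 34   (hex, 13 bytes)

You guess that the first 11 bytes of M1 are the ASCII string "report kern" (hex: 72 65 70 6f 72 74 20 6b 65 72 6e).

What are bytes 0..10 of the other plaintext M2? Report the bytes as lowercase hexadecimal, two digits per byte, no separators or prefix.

3f74ed9ef5a4ea738fc074

First, c1 ⊕ c2 = (M1 ⊕ K) ⊕ (M2 ⊕ K) = M1 ⊕ M2, so the key drops out. Then M2 = (M1 ⊕ M2) ⊕ M1 over the first 11 bytes.
byte 0: (08 xor 45) xor 72 = 4d xor 72 = 3f
byte 1: (83 xor 92) xor 65 = 11 xor 65 = 74
byte 2: (0e xor 93) xor 70 = 9d xor 70 = ed
byte 3: (73 xor 82) xor 6f = f1 xor 6f = 9e
byte 4: (d3 xor 54) xor 72 = 87 xor 72 = f5
byte 5: (9c xor 4c) xor 74 = d0 xor 74 = a4
byte 6: (ee xor 24) xor 20 = ca xor 20 = ea
byte 7: (89 xor 91) xor 6b = 18 xor 6b = 73
byte 8: (2e xor c4) xor 65 = ea xor 65 = 8f
byte 9: (5d xor ef) xor 72 = b2 xor 72 = c0
byte 10: (de xor c4) xor 6e = 1a xor 6e = 74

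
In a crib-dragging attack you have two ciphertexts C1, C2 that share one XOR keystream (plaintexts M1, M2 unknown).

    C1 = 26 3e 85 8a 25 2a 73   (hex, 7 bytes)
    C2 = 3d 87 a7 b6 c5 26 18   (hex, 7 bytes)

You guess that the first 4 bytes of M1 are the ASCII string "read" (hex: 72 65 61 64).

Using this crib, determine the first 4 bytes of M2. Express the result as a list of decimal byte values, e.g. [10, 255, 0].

First, C1 ⊕ C2 = (M1 ⊕ K) ⊕ (M2 ⊕ K) = M1 ⊕ M2, so the key drops out. Then M2 = (M1 ⊕ M2) ⊕ M1 over the first 4 bytes.
byte 0: (26 ^ 3d) ^ 72 = 1b ^ 72 = 69
byte 1: (3e ^ 87) ^ 65 = b9 ^ 65 = dc
byte 2: (85 ^ a7) ^ 61 = 22 ^ 61 = 43
byte 3: (8a ^ b6) ^ 64 = 3c ^ 64 = 58

[105, 220, 67, 88]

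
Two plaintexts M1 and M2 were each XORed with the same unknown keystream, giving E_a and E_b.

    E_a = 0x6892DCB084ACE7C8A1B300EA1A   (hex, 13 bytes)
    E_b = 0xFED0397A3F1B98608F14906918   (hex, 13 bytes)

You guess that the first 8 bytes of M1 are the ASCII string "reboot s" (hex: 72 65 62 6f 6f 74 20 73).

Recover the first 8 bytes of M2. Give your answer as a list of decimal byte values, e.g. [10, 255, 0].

[228, 39, 135, 165, 212, 195, 95, 219]

First, E_a ⊕ E_b = (M1 ⊕ K) ⊕ (M2 ⊕ K) = M1 ⊕ M2, so the key drops out. Then M2 = (M1 ⊕ M2) ⊕ M1 over the first 8 bytes.
byte 0: (68 XOR fe) XOR 72 = 96 XOR 72 = e4
byte 1: (92 XOR d0) XOR 65 = 42 XOR 65 = 27
byte 2: (dc XOR 39) XOR 62 = e5 XOR 62 = 87
byte 3: (b0 XOR 7a) XOR 6f = ca XOR 6f = a5
byte 4: (84 XOR 3f) XOR 6f = bb XOR 6f = d4
byte 5: (ac XOR 1b) XOR 74 = b7 XOR 74 = c3
byte 6: (e7 XOR 98) XOR 20 = 7f XOR 20 = 5f
byte 7: (c8 XOR 60) XOR 73 = a8 XOR 73 = db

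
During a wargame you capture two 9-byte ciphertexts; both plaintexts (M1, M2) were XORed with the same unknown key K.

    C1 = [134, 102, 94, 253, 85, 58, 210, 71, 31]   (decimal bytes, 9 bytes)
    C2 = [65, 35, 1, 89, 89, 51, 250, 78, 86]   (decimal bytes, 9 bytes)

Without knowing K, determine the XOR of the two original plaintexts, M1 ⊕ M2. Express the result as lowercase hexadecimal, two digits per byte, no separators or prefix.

C1 ⊕ C2 = (M1 ⊕ K) ⊕ (M2 ⊕ K) = M1 ⊕ M2 — the shared key cancels under XOR.
byte 0: 86 xor 41 = c7
byte 1: 66 xor 23 = 45
byte 2: 5e xor 01 = 5f
byte 3: fd xor 59 = a4
byte 4: 55 xor 59 = 0c
byte 5: 3a xor 33 = 09
byte 6: d2 xor fa = 28
byte 7: 47 xor 4e = 09
byte 8: 1f xor 56 = 49

c7455fa40c09280949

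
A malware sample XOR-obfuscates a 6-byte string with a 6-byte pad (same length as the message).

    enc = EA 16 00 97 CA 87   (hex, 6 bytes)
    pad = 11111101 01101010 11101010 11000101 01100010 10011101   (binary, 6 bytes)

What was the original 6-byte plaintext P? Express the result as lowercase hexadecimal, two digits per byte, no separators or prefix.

XOR is its own inverse, so applying the key byte-wise gives the result directly.
byte 0: 11101010 xor 11111101 = 00010111
byte 1: 00010110 xor 01101010 = 01111100
byte 2: 00000000 xor 11101010 = 11101010
byte 3: 10010111 xor 11000101 = 01010010
byte 4: 11001010 xor 01100010 = 10101000
byte 5: 10000111 xor 10011101 = 00011010

177cea52a81a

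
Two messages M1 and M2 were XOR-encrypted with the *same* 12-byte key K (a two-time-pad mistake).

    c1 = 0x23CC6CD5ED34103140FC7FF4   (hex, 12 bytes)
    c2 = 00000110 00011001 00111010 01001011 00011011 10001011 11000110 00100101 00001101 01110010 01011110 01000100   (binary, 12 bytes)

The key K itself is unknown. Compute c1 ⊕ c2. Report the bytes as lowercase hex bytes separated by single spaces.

c1 ⊕ c2 = (M1 ⊕ K) ⊕ (M2 ⊕ K) = M1 ⊕ M2 — the shared key cancels under XOR.
23 XOR 06 = 25
cc XOR 19 = d5
6c XOR 3a = 56
d5 XOR 4b = 9e
ed XOR 1b = f6
34 XOR 8b = bf
10 XOR c6 = d6
31 XOR 25 = 14
40 XOR 0d = 4d
fc XOR 72 = 8e
7f XOR 5e = 21
f4 XOR 44 = b0

25 d5 56 9e f6 bf d6 14 4d 8e 21 b0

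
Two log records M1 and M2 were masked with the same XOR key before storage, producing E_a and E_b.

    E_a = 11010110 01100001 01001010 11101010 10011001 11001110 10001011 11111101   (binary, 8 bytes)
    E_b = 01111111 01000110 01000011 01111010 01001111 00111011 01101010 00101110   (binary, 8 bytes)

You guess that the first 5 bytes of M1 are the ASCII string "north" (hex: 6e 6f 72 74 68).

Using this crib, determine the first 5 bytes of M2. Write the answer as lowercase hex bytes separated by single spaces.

First, E_a ⊕ E_b = (M1 ⊕ K) ⊕ (M2 ⊕ K) = M1 ⊕ M2, so the key drops out. Then M2 = (M1 ⊕ M2) ⊕ M1 over the first 5 bytes.
byte 0: (d6 xor 7f) xor 6e = a9 xor 6e = c7
byte 1: (61 xor 46) xor 6f = 27 xor 6f = 48
byte 2: (4a xor 43) xor 72 = 09 xor 72 = 7b
byte 3: (ea xor 7a) xor 74 = 90 xor 74 = e4
byte 4: (99 xor 4f) xor 68 = d6 xor 68 = be

c7 48 7b e4 be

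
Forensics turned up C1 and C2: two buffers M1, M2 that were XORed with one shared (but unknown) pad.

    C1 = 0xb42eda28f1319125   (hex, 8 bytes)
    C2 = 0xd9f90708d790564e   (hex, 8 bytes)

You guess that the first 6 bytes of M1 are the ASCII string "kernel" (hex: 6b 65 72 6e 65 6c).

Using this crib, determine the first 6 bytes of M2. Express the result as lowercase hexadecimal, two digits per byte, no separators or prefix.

06b2af4e43cd

First, C1 ⊕ C2 = (M1 ⊕ K) ⊕ (M2 ⊕ K) = M1 ⊕ M2, so the key drops out. Then M2 = (M1 ⊕ M2) ⊕ M1 over the first 6 bytes.
byte 0: (b4 ^ d9) ^ 6b = 6d ^ 6b = 06
byte 1: (2e ^ f9) ^ 65 = d7 ^ 65 = b2
byte 2: (da ^ 07) ^ 72 = dd ^ 72 = af
byte 3: (28 ^ 08) ^ 6e = 20 ^ 6e = 4e
byte 4: (f1 ^ d7) ^ 65 = 26 ^ 65 = 43
byte 5: (31 ^ 90) ^ 6c = a1 ^ 6c = cd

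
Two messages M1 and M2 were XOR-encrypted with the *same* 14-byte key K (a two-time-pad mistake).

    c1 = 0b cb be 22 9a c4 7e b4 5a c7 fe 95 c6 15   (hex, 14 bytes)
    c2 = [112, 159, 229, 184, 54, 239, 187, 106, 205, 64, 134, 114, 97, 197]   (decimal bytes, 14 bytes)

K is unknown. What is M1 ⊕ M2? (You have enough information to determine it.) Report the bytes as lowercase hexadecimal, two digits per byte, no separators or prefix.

c1 ⊕ c2 = (M1 ⊕ K) ⊕ (M2 ⊕ K) = M1 ⊕ M2 — the shared key cancels under XOR.
byte 0:  11 xor 112 = 123
byte 1: 203 xor 159 =  84
byte 2: 190 xor 229 =  91
byte 3:  34 xor 184 = 154
byte 4: 154 xor  54 = 172
byte 5: 196 xor 239 =  43
byte 6: 126 xor 187 = 197
byte 7: 180 xor 106 = 222
byte 8:  90 xor 205 = 151
byte 9: 199 xor  64 = 135
byte 10: 254 xor 134 = 120
byte 11: 149 xor 114 = 231
byte 12: 198 xor  97 = 167
byte 13:  21 xor 197 = 208

7b545b9aac2bc5de978778e7a7d0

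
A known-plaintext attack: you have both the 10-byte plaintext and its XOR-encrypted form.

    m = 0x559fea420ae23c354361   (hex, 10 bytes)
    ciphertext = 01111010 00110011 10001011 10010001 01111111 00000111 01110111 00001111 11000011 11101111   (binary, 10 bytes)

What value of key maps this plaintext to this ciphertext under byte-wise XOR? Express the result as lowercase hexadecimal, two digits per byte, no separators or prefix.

Since ciphertext = m ⊕ key, XORing both sides with m gives key = m ⊕ ciphertext.
55 xor 7a = 2f
9f xor 33 = ac
ea xor 8b = 61
42 xor 91 = d3
0a xor 7f = 75
e2 xor 07 = e5
3c xor 77 = 4b
35 xor 0f = 3a
43 xor c3 = 80
61 xor ef = 8e

2fac61d375e54b3a808e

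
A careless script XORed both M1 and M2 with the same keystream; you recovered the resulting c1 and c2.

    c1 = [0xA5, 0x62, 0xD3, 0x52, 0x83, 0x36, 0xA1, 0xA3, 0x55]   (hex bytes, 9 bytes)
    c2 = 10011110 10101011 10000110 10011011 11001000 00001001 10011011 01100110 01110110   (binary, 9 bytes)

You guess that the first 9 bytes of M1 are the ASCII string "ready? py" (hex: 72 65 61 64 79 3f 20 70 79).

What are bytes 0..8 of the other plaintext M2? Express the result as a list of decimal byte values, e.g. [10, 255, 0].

[73, 172, 52, 173, 50, 0, 26, 181, 90]

First, c1 ⊕ c2 = (M1 ⊕ K) ⊕ (M2 ⊕ K) = M1 ⊕ M2, so the key drops out. Then M2 = (M1 ⊕ M2) ⊕ M1 over the first 9 bytes.
byte 0: (a5 ⊕ 9e) ⊕ 72 = 3b ⊕ 72 = 49
byte 1: (62 ⊕ ab) ⊕ 65 = c9 ⊕ 65 = ac
byte 2: (d3 ⊕ 86) ⊕ 61 = 55 ⊕ 61 = 34
byte 3: (52 ⊕ 9b) ⊕ 64 = c9 ⊕ 64 = ad
byte 4: (83 ⊕ c8) ⊕ 79 = 4b ⊕ 79 = 32
byte 5: (36 ⊕ 09) ⊕ 3f = 3f ⊕ 3f = 00
byte 6: (a1 ⊕ 9b) ⊕ 20 = 3a ⊕ 20 = 1a
byte 7: (a3 ⊕ 66) ⊕ 70 = c5 ⊕ 70 = b5
byte 8: (55 ⊕ 76) ⊕ 79 = 23 ⊕ 79 = 5a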